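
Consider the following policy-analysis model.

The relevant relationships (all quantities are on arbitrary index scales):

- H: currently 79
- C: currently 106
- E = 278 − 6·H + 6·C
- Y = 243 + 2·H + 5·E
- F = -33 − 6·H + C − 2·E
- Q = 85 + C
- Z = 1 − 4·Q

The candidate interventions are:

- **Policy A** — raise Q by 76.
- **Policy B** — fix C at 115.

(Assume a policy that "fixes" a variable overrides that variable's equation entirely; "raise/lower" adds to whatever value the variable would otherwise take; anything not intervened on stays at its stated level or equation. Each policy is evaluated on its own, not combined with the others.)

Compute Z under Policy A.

Policy A (Q + 76):
  C = 106
  Q = 85 + 106 (+76 from intervention) = 267
  Z = 1 − 4·267 = -1067

-1067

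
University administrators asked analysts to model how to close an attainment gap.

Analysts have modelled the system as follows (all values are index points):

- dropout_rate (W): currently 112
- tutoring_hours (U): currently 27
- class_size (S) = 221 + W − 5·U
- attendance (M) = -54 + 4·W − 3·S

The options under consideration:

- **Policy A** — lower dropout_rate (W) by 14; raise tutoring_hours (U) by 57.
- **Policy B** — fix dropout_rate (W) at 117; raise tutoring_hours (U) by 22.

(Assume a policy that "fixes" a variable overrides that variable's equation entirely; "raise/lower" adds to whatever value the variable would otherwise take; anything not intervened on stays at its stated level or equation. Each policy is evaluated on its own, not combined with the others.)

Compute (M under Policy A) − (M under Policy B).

506

Policy A (W − 14, U + 57):
  W = 112 − 14 = 98
  U = 27 + 57 = 84
  S = 221 + 98 − 5·84 = -101
  M = -54 + 4·98 − 3·(-101) = 641
Policy B (W := 117, U + 22):
  W = 117
  U = 27 + 22 = 49
  S = 221 + 117 − 5·49 = 93
  M = -54 + 4·117 − 3·93 = 135
M: 641 − 135 = 506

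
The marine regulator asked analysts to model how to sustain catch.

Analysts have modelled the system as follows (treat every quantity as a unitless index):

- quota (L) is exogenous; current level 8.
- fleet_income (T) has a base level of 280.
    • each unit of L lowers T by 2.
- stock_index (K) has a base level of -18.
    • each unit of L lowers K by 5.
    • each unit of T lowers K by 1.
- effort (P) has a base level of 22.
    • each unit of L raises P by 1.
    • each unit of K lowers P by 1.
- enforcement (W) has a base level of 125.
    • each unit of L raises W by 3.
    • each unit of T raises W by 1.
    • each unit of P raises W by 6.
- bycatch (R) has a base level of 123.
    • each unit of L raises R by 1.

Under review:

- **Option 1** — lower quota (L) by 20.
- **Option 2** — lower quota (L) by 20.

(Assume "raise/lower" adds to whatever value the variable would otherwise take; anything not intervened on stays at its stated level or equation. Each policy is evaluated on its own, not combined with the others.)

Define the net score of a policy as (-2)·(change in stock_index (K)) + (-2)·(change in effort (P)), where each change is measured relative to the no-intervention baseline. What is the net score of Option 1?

Baseline:
  L = 8
  T = 280 − 2·8 = 264
  K = -18 − 5·8 − 264 = -322
  P = 22 + 8 − (-322) = 352
Option 1 (L − 20):
  L = 8 − 20 = -12
  T = 280 − 2·(-12) = 304
  K = -18 − 5·(-12) − 304 = -262
  P = 22 + (-12) − (-262) = 272
ΔK = -262 − (-322) = 60; ΔP = 272 − 352 = -80
Score = (-2)·60 + (-2)·(-80) = 40

40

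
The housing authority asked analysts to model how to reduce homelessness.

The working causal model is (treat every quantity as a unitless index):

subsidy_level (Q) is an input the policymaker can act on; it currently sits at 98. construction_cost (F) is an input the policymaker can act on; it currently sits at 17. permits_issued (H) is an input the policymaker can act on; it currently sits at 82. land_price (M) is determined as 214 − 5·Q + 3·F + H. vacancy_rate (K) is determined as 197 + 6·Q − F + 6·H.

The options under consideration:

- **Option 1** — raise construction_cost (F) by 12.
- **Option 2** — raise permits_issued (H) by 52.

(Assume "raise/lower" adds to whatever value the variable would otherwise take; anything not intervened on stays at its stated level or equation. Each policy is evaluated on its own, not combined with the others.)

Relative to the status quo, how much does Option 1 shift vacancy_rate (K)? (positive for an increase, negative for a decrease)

Baseline:
  Q = 98
  F = 17
  H = 82
  K = 197 + 6·98 − 17 + 6·82 = 1260
Option 1 (F + 12):
  Q = 98
  F = 17 + 12 = 29
  H = 82
  K = 197 + 6·98 − 29 + 6·82 = 1248
Change in K: 1248 − 1260 = -12

-12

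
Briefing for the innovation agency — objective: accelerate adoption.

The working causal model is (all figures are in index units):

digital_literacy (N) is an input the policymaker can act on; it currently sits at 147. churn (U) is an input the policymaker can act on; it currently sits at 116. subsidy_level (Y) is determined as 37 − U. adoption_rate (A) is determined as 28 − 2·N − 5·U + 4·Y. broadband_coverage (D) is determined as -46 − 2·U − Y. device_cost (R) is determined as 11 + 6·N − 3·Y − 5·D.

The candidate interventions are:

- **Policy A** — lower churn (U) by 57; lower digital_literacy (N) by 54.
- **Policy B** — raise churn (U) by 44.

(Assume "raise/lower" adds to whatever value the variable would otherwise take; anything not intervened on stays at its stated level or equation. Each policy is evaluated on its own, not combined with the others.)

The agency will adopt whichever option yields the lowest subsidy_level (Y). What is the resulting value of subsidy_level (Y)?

Policy A (U − 57, N − 54):
  U = 116 − 57 = 59
  Y = 37 − 59 = -22
Policy B (U + 44):
  U = 116 + 44 = 160
  Y = 37 − 160 = -123
Comparing — Policy A: Y=-22, Policy B: Y=-123. Lowest is -123 (Policy B).

-123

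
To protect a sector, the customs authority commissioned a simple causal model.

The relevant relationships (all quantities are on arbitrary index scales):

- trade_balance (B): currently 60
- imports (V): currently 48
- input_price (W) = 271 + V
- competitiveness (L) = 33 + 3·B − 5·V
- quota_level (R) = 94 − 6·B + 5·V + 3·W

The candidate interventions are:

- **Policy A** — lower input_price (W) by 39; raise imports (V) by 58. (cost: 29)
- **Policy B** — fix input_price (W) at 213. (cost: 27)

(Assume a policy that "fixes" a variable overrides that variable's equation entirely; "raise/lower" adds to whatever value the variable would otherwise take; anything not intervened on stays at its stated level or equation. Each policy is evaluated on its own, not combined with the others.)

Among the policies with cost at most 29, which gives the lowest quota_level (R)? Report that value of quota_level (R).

613

Policy A (W − 39, V + 58):
  B = 60
  V = 48 + 58 = 106
  W = 271 + 106 (−39 from intervention) = 338
  R = 94 − 6·60 + 5·106 + 3·338 = 1278
Policy B (W := 213):
  B = 60
  V = 48
  W = 213
  R = 94 − 6·60 + 5·48 + 3·213 = 613
Comparing — Policy A: R=1278, Policy B: R=613. Lowest is 613 (Policy B).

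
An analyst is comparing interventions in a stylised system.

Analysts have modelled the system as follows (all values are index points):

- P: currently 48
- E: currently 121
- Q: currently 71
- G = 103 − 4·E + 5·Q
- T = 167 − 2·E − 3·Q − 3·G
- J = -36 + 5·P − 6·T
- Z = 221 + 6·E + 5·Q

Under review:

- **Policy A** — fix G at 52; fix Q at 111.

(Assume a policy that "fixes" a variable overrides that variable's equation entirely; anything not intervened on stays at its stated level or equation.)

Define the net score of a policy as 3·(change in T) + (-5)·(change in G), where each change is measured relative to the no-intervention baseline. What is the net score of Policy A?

-1452

Baseline:
  E = 121
  Q = 71
  G = 103 − 4·121 + 5·71 = -26
  T = 167 − 2·121 − 3·71 − 3·(-26) = -210
Policy A (G := 52, Q := 111):
  E = 121
  Q = 111
  G = 52
  T = 167 − 2·121 − 3·111 − 3·52 = -564
ΔT = -564 − (-210) = -354; ΔG = 52 − (-26) = 78
Score = 3·(-354) + (-5)·78 = -1452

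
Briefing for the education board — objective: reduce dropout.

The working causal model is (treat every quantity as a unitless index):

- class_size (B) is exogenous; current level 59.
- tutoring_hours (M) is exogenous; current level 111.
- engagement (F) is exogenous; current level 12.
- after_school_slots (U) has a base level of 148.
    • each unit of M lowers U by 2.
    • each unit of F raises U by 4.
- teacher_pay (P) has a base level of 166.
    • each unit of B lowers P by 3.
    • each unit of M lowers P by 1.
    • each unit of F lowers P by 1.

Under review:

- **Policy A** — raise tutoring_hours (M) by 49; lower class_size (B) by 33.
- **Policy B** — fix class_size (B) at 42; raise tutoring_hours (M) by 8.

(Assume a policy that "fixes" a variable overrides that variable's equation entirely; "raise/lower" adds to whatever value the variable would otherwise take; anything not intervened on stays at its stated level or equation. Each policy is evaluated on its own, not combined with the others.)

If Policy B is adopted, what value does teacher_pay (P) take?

-91

Policy B (B := 42, M + 8):
  B = 42
  M = 111 + 8 = 119
  F = 12
  P = 166 − 3·42 − 119 − 12 = -91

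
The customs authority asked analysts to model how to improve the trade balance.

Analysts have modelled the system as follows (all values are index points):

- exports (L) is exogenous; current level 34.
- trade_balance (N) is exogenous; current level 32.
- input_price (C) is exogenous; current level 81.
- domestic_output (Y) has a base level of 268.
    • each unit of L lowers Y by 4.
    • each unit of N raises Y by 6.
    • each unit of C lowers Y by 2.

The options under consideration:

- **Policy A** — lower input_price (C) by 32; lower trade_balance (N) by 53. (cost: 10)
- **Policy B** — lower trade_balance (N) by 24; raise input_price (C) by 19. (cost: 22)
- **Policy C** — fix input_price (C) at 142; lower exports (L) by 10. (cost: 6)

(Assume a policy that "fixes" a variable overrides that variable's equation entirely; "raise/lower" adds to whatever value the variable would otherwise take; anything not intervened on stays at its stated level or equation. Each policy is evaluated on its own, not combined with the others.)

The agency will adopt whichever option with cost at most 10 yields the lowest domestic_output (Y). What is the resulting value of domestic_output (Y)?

Policy A (C − 32, N − 53):
  L = 34
  N = 32 − 53 = -21
  C = 81 − 32 = 49
  Y = 268 − 4·34 + 6·(-21) − 2·49 = -92
Policy C (C := 142, L − 10):
  L = 34 − 10 = 24
  N = 32
  C = 142
  Y = 268 − 4·24 + 6·32 − 2·142 = 80
Comparing — Policy A: Y=-92, Policy C: Y=80. Lowest is -92 (Policy A).

-92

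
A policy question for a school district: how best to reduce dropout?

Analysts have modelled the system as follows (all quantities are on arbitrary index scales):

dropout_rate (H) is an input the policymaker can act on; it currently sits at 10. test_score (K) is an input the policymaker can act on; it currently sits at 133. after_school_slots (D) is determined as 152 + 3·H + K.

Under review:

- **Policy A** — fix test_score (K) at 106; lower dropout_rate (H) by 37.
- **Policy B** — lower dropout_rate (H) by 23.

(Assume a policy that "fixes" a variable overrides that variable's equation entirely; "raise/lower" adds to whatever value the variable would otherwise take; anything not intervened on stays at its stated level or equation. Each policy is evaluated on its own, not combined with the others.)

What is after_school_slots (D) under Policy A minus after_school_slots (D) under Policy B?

Policy A (K := 106, H − 37):
  H = 10 − 37 = -27
  K = 106
  D = 152 + 3·(-27) + 106 = 177
Policy B (H − 23):
  H = 10 − 23 = -13
  K = 133
  D = 152 + 3·(-13) + 133 = 246
D: 177 − 246 = -69

-69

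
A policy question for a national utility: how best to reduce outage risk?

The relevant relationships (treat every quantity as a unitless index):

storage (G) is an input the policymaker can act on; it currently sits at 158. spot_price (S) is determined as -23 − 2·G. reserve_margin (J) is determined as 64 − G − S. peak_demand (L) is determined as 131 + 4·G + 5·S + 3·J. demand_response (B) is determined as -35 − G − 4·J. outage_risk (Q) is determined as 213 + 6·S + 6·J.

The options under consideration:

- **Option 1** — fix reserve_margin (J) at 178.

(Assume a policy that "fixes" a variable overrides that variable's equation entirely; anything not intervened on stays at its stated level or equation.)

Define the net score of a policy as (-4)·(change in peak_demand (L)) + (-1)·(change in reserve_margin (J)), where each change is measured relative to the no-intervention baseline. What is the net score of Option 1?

871

Baseline:
  G = 158
  S = -23 − 2·158 = -339
  J = 64 − 158 − (-339) = 245
  L = 131 + 4·158 + 5·(-339) + 3·245 = -197
Option 1 (J := 178):
  G = 158
  S = -23 − 2·158 = -339
  J = 178
  L = 131 + 4·158 + 5·(-339) + 3·178 = -398
ΔL = -398 − (-197) = -201; ΔJ = 178 − 245 = -67
Score = (-4)·(-201) + (-1)·(-67) = 871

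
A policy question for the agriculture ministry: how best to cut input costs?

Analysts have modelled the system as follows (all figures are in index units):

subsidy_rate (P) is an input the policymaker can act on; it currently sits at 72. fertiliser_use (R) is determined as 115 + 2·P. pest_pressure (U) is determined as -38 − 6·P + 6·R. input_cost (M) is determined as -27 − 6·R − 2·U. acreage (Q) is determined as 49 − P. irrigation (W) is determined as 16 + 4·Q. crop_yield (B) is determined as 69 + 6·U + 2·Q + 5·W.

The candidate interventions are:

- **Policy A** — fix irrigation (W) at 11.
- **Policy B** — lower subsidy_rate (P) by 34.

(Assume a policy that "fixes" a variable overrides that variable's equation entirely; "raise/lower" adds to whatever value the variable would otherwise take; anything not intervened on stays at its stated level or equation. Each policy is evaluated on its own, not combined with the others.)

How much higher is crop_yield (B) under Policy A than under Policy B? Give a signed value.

Policy A (W := 11):
  P = 72
  R = 115 + 2·72 = 259
  U = -38 − 6·72 + 6·259 = 1084
  Q = 49 − 72 = -23
  W = 11
  B = 69 + 6·1084 + 2·(-23) + 5·11 = 6582
Policy B (P − 34):
  P = 72 − 34 = 38
  R = 115 + 2·38 = 191
  U = -38 − 6·38 + 6·191 = 880
  Q = 49 − 38 = 11
  W = 16 + 4·11 = 60
  B = 69 + 6·880 + 2·11 + 5·60 = 5671
B: 6582 − 5671 = 911

911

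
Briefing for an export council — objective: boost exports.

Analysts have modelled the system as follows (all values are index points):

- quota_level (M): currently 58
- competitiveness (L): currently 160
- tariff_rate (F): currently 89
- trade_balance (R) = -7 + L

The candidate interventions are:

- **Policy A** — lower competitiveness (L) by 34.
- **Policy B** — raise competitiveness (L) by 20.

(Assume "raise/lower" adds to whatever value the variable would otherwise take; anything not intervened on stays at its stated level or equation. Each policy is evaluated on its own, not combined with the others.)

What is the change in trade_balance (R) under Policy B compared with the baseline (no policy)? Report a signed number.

20

Baseline:
  L = 160
  R = -7 + 160 = 153
Policy B (L + 20):
  L = 160 + 20 = 180
  R = -7 + 180 = 173
Change in R: 173 − 153 = 20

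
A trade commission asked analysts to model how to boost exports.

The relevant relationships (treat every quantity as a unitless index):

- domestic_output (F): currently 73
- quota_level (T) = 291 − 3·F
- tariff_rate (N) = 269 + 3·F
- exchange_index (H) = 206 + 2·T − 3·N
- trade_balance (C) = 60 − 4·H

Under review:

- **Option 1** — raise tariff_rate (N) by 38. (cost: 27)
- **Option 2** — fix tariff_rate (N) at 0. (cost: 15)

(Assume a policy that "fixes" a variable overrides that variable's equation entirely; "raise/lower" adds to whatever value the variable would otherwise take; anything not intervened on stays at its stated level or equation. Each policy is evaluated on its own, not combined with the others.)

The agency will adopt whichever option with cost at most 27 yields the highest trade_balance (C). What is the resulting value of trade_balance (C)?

4972

Option 1 (N + 38):
  F = 73
  T = 291 − 3·73 = 72
  N = 269 + 3·73 (+38 from intervention) = 526
  H = 206 + 2·72 − 3·526 = -1228
  C = 60 − 4·(-1228) = 4972
Option 2 (N := 0):
  F = 73
  T = 291 − 3·73 = 72
  N = 0
  H = 206 + 2·72 − 3·0 = 350
  C = 60 − 4·350 = -1340
Comparing — Option 1: C=4972, Option 2: C=-1340. Highest is 4972 (Option 1).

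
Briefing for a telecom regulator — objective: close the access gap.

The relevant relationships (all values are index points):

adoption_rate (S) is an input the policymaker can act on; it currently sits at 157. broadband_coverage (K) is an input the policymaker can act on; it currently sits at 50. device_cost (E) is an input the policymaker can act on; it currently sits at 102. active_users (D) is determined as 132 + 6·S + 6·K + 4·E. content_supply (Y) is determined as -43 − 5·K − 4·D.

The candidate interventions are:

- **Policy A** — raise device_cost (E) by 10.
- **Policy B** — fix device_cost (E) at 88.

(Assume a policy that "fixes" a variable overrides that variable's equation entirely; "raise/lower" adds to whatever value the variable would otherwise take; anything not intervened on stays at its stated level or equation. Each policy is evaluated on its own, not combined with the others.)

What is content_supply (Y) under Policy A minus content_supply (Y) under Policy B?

Policy A (E + 10):
  S = 157
  K = 50
  E = 102 + 10 = 112
  D = 132 + 6·157 + 6·50 + 4·112 = 1822
  Y = -43 − 5·50 − 4·1822 = -7581
Policy B (E := 88):
  S = 157
  K = 50
  E = 88
  D = 132 + 6·157 + 6·50 + 4·88 = 1726
  Y = -43 − 5·50 − 4·1726 = -7197
Y: -7581 − (-7197) = -384

-384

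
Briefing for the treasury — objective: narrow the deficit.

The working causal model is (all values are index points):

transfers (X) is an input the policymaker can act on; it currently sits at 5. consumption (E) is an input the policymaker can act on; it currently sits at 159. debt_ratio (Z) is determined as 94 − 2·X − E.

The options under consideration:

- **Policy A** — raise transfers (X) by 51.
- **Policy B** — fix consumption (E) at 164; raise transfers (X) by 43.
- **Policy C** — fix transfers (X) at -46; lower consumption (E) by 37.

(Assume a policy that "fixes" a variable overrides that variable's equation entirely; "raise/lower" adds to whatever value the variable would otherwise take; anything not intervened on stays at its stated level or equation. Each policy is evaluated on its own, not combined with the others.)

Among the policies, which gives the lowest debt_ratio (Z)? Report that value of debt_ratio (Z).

-177

Policy A (X + 51):
  X = 5 + 51 = 56
  E = 159
  Z = 94 − 2·56 − 159 = -177
Policy B (E := 164, X + 43):
  X = 5 + 43 = 48
  E = 164
  Z = 94 − 2·48 − 164 = -166
Policy C (X := -46, E − 37):
  X = -46
  E = 159 − 37 = 122
  Z = 94 − 2·(-46) − 122 = 64
Comparing — Policy A: Z=-177, Policy B: Z=-166, Policy C: Z=64. Lowest is -177 (Policy A).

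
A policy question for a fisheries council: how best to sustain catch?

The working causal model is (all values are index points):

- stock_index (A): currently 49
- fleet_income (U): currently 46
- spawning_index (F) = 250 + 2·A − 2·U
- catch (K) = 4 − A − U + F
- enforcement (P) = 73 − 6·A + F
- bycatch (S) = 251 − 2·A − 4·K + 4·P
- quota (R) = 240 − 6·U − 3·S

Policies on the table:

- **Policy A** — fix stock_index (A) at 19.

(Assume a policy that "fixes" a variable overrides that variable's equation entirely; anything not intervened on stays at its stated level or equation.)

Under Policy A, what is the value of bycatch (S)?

293

Policy A (A := 19):
  A = 19
  U = 46
  F = 250 + 2·19 − 2·46 = 196
  K = 4 − 19 − 46 + 196 = 135
  P = 73 − 6·19 + 196 = 155
  S = 251 − 2·19 − 4·135 + 4·155 = 293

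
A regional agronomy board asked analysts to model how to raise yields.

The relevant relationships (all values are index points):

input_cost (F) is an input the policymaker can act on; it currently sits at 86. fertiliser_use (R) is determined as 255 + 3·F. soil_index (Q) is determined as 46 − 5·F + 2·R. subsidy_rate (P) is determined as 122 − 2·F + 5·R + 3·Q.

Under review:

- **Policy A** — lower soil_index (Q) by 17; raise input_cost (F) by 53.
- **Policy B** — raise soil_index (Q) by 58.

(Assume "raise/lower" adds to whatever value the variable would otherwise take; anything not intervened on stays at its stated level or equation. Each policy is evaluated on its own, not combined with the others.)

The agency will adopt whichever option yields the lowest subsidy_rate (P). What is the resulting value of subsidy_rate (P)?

Policy A (Q − 17, F + 53):
  F = 86 + 53 = 139
  R = 255 + 3·139 = 672
  Q = 46 − 5·139 + 2·672 (−17 from intervention) = 678
  P = 122 − 2·139 + 5·672 + 3·678 = 5238
Policy B (Q + 58):
  F = 86
  R = 255 + 3·86 = 513
  Q = 46 − 5·86 + 2·513 (+58 from intervention) = 700
  P = 122 − 2·86 + 5·513 + 3·700 = 4615
Comparing — Policy A: P=5238, Policy B: P=4615. Lowest is 4615 (Policy B).

4615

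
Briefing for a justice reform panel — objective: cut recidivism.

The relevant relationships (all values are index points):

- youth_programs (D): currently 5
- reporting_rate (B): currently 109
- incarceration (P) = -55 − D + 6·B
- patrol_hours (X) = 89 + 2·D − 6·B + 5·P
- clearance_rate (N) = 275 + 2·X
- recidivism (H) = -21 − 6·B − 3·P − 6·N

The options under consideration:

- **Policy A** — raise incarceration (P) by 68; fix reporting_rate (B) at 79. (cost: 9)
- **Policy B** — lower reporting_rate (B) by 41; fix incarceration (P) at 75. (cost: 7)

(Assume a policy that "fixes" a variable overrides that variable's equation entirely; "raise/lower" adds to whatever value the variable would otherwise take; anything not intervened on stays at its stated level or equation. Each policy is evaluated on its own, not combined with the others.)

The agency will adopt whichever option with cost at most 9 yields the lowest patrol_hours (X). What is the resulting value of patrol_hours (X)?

66

Policy A (P + 68, B := 79):
  D = 5
  B = 79
  P = -55 − 5 + 6·79 (+68 from intervention) = 482
  X = 89 + 2·5 − 6·79 + 5·482 = 2035
Policy B (B − 41, P := 75):
  D = 5
  B = 109 − 41 = 68
  P = 75
  X = 89 + 2·5 − 6·68 + 5·75 = 66
Comparing — Policy A: X=2035, Policy B: X=66. Lowest is 66 (Policy B).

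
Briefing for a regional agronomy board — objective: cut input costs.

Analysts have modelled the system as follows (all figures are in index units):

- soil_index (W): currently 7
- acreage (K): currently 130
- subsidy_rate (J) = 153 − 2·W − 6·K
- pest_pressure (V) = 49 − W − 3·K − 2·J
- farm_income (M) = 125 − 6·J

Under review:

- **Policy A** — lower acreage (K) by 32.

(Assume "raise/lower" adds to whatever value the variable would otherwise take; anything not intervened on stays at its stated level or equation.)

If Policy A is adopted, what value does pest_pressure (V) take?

646

Policy A (K − 32):
  W = 7
  K = 130 − 32 = 98
  J = 153 − 2·7 − 6·98 = -449
  V = 49 − 7 − 3·98 − 2·(-449) = 646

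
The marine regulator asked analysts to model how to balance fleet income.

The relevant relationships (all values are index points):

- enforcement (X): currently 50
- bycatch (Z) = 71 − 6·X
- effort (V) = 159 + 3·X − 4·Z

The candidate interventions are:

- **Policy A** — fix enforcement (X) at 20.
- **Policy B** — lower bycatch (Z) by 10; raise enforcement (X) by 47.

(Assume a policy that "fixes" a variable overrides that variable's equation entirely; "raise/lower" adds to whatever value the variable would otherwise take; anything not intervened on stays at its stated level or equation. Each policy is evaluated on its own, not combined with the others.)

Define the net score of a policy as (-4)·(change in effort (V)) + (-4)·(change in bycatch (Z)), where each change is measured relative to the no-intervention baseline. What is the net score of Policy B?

Baseline:
  X = 50
  Z = 71 − 6·50 = -229
  V = 159 + 3·50 − 4·(-229) = 1225
Policy B (Z − 10, X + 47):
  X = 50 + 47 = 97
  Z = 71 − 6·97 (−10 from intervention) = -521
  V = 159 + 3·97 − 4·(-521) = 2534
ΔV = 2534 − 1225 = 1309; ΔZ = -521 − (-229) = -292
Score = (-4)·1309 + (-4)·(-292) = -4068

-4068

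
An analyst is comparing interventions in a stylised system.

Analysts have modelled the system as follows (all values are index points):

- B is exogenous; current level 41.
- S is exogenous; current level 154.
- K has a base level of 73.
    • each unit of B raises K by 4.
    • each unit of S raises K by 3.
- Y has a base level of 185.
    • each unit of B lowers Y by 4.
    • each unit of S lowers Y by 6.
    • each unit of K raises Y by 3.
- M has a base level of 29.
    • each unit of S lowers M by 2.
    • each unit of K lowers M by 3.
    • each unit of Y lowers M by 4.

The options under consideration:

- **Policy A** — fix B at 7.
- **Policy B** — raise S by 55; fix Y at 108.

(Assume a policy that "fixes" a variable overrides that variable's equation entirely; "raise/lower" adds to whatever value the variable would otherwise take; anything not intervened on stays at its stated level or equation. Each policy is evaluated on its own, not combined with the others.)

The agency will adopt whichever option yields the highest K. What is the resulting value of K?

864

Policy A (B := 7):
  B = 7
  S = 154
  K = 73 + 4·7 + 3·154 = 563
Policy B (S + 55, Y := 108):
  B = 41
  S = 154 + 55 = 209
  K = 73 + 4·41 + 3·209 = 864
Comparing — Policy A: K=563, Policy B: K=864. Highest is 864 (Policy B).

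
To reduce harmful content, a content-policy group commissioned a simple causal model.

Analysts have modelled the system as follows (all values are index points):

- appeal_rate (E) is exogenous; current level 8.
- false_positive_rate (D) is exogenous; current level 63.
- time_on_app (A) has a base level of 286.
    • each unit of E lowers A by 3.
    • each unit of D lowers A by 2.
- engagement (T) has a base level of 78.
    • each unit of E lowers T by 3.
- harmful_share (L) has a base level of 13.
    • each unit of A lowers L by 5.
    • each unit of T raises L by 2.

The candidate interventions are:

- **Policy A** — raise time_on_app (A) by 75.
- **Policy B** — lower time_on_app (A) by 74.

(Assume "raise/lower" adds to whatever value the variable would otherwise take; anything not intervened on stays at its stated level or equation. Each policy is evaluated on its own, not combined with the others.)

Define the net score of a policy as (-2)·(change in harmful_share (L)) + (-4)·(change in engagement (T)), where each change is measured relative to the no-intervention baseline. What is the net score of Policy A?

Baseline:
  E = 8
  D = 63
  A = 286 − 3·8 − 2·63 = 136
  T = 78 − 3·8 = 54
  L = 13 − 5·136 + 2·54 = -559
Policy A (A + 75):
  E = 8
  D = 63
  A = 286 − 3·8 − 2·63 (+75 from intervention) = 211
  T = 78 − 3·8 = 54
  L = 13 − 5·211 + 2·54 = -934
ΔL = -934 − (-559) = -375; ΔT = 54 − 54 = 0
Score = (-2)·(-375) + (-4)·0 = 750

750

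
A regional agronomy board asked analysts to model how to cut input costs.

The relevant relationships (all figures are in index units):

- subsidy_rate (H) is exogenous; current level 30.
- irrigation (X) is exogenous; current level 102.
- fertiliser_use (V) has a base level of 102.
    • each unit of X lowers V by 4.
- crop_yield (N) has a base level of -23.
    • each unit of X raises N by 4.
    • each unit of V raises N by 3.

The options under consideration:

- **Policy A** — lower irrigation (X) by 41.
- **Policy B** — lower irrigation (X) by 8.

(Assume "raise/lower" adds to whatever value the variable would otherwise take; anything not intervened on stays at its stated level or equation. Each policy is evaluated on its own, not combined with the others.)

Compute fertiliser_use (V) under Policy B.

Policy B (X − 8):
  X = 102 − 8 = 94
  V = 102 − 4·94 = -274

-274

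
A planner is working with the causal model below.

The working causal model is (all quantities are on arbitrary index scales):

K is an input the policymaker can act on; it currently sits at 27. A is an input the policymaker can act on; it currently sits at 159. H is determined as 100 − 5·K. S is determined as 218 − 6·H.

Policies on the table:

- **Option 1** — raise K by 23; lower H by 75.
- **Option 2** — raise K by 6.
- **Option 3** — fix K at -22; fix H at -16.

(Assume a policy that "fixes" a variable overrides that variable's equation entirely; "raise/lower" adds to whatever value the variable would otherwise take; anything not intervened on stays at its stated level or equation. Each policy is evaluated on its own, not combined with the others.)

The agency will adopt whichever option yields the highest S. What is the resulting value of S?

1568

Option 1 (K + 23, H − 75):
  K = 27 + 23 = 50
  H = 100 − 5·50 (−75 from intervention) = -225
  S = 218 − 6·(-225) = 1568
Option 2 (K + 6):
  K = 27 + 6 = 33
  H = 100 − 5·33 = -65
  S = 218 − 6·(-65) = 608
Option 3 (K := -22, H := -16):
  K = -22
  H = -16
  S = 218 − 6·(-16) = 314
Comparing — Option 1: S=1568, Option 2: S=608, Option 3: S=314. Highest is 1568 (Option 1).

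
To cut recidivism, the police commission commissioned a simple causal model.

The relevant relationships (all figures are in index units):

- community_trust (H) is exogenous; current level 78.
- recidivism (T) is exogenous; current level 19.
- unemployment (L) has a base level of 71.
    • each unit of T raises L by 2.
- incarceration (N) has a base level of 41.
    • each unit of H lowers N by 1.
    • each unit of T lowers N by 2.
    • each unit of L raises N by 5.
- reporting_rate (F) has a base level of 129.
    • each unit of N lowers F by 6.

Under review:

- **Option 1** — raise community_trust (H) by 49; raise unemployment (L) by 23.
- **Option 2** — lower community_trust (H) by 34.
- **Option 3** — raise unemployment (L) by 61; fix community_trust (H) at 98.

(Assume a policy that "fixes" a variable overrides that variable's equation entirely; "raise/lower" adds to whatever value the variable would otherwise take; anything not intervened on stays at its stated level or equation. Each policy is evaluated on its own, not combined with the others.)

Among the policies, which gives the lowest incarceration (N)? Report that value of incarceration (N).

Option 1 (H + 49, L + 23):
  H = 78 + 49 = 127
  T = 19
  L = 71 + 2·19 (+23 from intervention) = 132
  N = 41 − 127 − 2·19 + 5·132 = 536
Option 2 (H − 34):
  H = 78 − 34 = 44
  T = 19
  L = 71 + 2·19 = 109
  N = 41 − 44 − 2·19 + 5·109 = 504
Option 3 (L + 61, H := 98):
  H = 98
  T = 19
  L = 71 + 2·19 (+61 from intervention) = 170
  N = 41 − 98 − 2·19 + 5·170 = 755
Comparing — Option 1: N=536, Option 2: N=504, Option 3: N=755. Lowest is 504 (Option 2).

504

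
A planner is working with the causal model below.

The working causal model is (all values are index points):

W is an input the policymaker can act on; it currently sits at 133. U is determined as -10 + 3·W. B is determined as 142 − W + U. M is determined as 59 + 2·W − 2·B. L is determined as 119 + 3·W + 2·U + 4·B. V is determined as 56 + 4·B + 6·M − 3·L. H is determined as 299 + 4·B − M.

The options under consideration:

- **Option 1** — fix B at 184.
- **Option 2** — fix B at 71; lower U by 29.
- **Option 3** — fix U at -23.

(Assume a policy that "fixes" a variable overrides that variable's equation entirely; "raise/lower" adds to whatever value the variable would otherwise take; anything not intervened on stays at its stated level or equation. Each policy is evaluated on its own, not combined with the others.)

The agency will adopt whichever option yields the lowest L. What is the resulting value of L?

Option 1 (B := 184):
  W = 133
  U = -10 + 3·133 = 389
  B = 184
  L = 119 + 3·133 + 2·389 + 4·184 = 2032
Option 2 (B := 71, U − 29):
  W = 133
  U = -10 + 3·133 (−29 from intervention) = 360
  B = 71
  L = 119 + 3·133 + 2·360 + 4·71 = 1522
Option 3 (U := -23):
  W = 133
  U = -23
  B = 142 − 133 + (-23) = -14
  L = 119 + 3·133 + 2·(-23) + 4·(-14) = 416
Comparing — Option 1: L=2032, Option 2: L=1522, Option 3: L=416. Lowest is 416 (Option 3).

416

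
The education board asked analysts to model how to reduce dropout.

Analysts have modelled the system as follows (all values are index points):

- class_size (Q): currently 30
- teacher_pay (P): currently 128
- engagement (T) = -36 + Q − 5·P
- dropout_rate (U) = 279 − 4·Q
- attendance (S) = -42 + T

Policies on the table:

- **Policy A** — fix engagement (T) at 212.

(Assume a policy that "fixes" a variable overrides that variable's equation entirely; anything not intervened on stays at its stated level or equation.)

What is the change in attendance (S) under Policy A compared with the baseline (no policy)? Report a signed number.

Baseline:
  Q = 30
  P = 128
  T = -36 + 30 − 5·128 = -646
  S = -42 + (-646) = -688
Policy A (T := 212):
  Q = 30
  P = 128
  T = 212
  S = -42 + 212 = 170
Change in S: 170 − (-688) = 858

858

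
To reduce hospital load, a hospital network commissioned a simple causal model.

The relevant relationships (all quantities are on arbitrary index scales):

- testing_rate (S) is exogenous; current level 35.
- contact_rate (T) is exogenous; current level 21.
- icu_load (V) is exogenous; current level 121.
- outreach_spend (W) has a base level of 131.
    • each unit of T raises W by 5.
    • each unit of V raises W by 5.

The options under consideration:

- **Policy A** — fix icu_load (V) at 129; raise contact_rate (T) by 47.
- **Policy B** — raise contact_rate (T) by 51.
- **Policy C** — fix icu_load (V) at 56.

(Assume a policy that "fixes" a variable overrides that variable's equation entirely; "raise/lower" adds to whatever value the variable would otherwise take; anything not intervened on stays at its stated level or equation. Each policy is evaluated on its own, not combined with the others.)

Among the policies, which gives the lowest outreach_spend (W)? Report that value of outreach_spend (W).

Policy A (V := 129, T + 47):
  T = 21 + 47 = 68
  V = 129
  W = 131 + 5·68 + 5·129 = 1116
Policy B (T + 51):
  T = 21 + 51 = 72
  V = 121
  W = 131 + 5·72 + 5·121 = 1096
Policy C (V := 56):
  T = 21
  V = 56
  W = 131 + 5·21 + 5·56 = 516
Comparing — Policy A: W=1116, Policy B: W=1096, Policy C: W=516. Lowest is 516 (Policy C).

516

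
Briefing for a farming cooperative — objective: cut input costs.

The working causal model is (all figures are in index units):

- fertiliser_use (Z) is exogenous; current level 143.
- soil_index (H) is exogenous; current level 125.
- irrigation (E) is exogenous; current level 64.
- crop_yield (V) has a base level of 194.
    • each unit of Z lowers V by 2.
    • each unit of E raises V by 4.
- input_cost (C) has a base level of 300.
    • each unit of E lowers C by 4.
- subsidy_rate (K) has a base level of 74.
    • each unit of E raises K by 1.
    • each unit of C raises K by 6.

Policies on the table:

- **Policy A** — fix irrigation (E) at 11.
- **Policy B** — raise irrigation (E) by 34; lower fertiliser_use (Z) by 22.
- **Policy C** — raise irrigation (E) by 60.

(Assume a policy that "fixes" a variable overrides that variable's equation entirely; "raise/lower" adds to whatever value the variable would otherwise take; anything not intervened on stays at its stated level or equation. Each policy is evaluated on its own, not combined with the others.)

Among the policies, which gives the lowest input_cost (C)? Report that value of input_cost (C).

-196

Policy A (E := 11):
  E = 11
  C = 300 − 4·11 = 256
Policy B (E + 34, Z − 22):
  E = 64 + 34 = 98
  C = 300 − 4·98 = -92
Policy C (E + 60):
  E = 64 + 60 = 124
  C = 300 − 4·124 = -196
Comparing — Policy A: C=256, Policy B: C=-92, Policy C: C=-196. Lowest is -196 (Policy C).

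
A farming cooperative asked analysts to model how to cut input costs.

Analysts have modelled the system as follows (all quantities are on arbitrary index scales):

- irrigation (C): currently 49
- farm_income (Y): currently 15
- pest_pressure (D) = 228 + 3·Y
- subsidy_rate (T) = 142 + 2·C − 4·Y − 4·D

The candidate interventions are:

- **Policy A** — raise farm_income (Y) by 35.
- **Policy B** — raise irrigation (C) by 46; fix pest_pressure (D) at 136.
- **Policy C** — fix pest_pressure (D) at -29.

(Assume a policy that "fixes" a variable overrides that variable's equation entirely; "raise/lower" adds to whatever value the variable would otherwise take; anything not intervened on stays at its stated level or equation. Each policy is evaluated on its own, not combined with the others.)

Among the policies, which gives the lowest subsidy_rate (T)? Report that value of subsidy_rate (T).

-1472

Policy A (Y + 35):
  C = 49
  Y = 15 + 35 = 50
  D = 228 + 3·50 = 378
  T = 142 + 2·49 − 4·50 − 4·378 = -1472
Policy B (C + 46, D := 136):
  C = 49 + 46 = 95
  Y = 15
  D = 136
  T = 142 + 2·95 − 4·15 − 4·136 = -272
Policy C (D := -29):
  C = 49
  Y = 15
  D = -29
  T = 142 + 2·49 − 4·15 − 4·(-29) = 296
Comparing — Policy A: T=-1472, Policy B: T=-272, Policy C: T=296. Lowest is -1472 (Policy A).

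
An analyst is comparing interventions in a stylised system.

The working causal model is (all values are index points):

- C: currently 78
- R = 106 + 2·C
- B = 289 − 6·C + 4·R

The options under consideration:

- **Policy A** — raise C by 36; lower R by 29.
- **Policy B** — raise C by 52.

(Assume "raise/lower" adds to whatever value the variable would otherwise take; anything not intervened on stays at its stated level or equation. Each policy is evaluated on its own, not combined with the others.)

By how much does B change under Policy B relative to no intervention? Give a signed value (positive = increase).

104

Baseline:
  C = 78
  R = 106 + 2·78 = 262
  B = 289 − 6·78 + 4·262 = 869
Policy B (C + 52):
  C = 78 + 52 = 130
  R = 106 + 2·130 = 366
  B = 289 − 6·130 + 4·366 = 973
Change in B: 973 − 869 = 104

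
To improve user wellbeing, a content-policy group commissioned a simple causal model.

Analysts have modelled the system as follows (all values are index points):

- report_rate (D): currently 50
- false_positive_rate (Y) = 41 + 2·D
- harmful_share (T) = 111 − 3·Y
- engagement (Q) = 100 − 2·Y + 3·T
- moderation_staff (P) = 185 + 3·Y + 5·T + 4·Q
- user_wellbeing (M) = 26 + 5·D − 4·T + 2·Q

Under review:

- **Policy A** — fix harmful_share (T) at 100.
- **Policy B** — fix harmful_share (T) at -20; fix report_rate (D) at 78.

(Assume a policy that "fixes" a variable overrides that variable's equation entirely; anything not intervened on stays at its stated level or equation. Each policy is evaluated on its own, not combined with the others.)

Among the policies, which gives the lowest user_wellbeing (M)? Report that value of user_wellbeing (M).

-212

Policy A (T := 100):
  D = 50
  Y = 41 + 2·50 = 141
  T = 100
  Q = 100 − 2·141 + 3·100 = 118
  M = 26 + 5·50 − 4·100 + 2·118 = 112
Policy B (T := -20, D := 78):
  D = 78
  Y = 41 + 2·78 = 197
  T = -20
  Q = 100 − 2·197 + 3·(-20) = -354
  M = 26 + 5·78 − 4·(-20) + 2·(-354) = -212
Comparing — Policy A: M=112, Policy B: M=-212. Lowest is -212 (Policy B).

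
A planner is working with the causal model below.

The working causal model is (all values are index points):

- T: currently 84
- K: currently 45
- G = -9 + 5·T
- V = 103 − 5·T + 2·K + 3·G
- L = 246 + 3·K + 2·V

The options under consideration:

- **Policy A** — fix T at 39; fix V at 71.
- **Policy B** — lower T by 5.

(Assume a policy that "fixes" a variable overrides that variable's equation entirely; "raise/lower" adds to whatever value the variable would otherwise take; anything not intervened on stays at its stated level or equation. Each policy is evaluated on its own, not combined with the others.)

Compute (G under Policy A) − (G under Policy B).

Policy A (T := 39, V := 71):
  T = 39
  G = -9 + 5·39 = 186
Policy B (T − 5):
  T = 84 − 5 = 79
  G = -9 + 5·79 = 386
G: 186 − 386 = -200

-200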